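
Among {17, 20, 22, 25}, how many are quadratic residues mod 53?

(17/53) = +1 → QR.
(20/53) = -1 → non-residue.
(22/53) = -1 → non-residue.
(25/53) = +1 → QR.
Total quadratic residues among the 4: 2.

2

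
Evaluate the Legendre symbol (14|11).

1

Euler's criterion: (14/11) ≡ 3^5 (mod 11).
3^2 ≡ 9 (mod 11)
3^4 ≡ 4 (mod 11)
3^5 = 3^(4+1) ≡ 1 (mod 11).
Result is 1, so (14/11) = 1.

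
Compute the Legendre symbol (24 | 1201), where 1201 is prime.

1

Pull out 2^3: since 1201 ≡ 1 (mod 8), (2/1201) = +1, so (2/1201)^3 = +1.
Reciprocity: 3 ≡ 3 and 1201 ≡ 1 (mod 4), so (3/1201) = +(1201/3).
Reduce top mod 3: now compute (1/3).
Reached (1/3) = 1. Collecting the sign flips along the way, the symbol is +1.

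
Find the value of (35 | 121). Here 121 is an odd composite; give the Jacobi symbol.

1

Reciprocity: 35 ≡ 3 and 121 ≡ 1 (mod 4), so (35/121) = +(121/35).
Reduce top mod 35: now compute (16/35).
Pull out 2^4: since 35 ≡ 3 (mod 8), (2/35) = -1, so (2/35)^4 = +1.
Reached (1/35) = 1. Collecting the sign flips along the way, the symbol is +1.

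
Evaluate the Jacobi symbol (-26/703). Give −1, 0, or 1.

First reduce: -26 ≡ 677 (mod 703).
Reciprocity: 677 ≡ 1 and 703 ≡ 3 (mod 4), so (677/703) = +(703/677).
Reduce top mod 677: now compute (26/677).
Pull out 2: since 677 ≡ 5 (mod 8), (2/677) = -1.
Reciprocity: 13 ≡ 1 and 677 ≡ 1 (mod 4), so (13/677) = +(677/13).
Reduce top mod 13: now compute (1/13).
Reached (1/13) = 1. Collecting the sign flips along the way, the symbol is -1.

-1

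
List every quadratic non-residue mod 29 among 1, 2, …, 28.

2,3,8,10,11,12,14,15,17,18,19,21,26,27

Square k = 1,…,14 (k and 29−k give the same square):
1²=1, 2²=4, 3²=9, 4²=16, 5²=25, 6²≡7, 7²≡20, 8²≡6, 9²≡23, 10²≡13, 11²≡5, 12²≡28, 13²≡24, 14²≡22 (mod 29).
The residues are {1, 4, 5, 6, 7, 9, 13, 16, 20, 22, 23, 24, 25, 28}; the non-residues are the remaining 14 nonzero classes.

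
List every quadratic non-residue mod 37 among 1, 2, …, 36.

Square k = 1,…,18 (k and 37−k give the same square):
1²=1, 2²=4, 3²=9, 4²=16, 5²=25, 6²=36, 7²≡12, 8²≡27, 9²≡7, 10²≡26, 11²≡10, 12²≡33, 13²≡21, 14²≡11, 15²≡3, 16²≡34, 17²≡30, 18²≡28 (mod 37).
The residues are {1, 3, 4, 7, 9, 10, 11, 12, 16, 21, 25, 26, 27, 28, 30, 33, 34, 36}; the non-residues are the remaining 18 nonzero classes.

2,5,6,8,13,14,15,17,18,19,20,22,23,24,29,31,32,35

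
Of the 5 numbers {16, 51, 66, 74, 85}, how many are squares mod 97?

3

(16/97) = +1 → QR.
(51/97) = -1 → non-residue.
(66/97) = +1 → QR.
(74/97) = -1 → non-residue.
(85/97) = +1 → QR.
Total quadratic residues among the 5: 3.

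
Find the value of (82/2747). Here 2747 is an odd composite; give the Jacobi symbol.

0

Pull out 2: since 2747 ≡ 3 (mod 8), (2/2747) = -1.
Reciprocity: 41 ≡ 1 and 2747 ≡ 3 (mod 4), so (41/2747) = +(2747/41).
Reduce top mod 41: now compute (0/41).
Top reduces to 0: gcd > 1, so the symbol is 0.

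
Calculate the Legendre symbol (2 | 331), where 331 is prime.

Pull out 2: since 331 ≡ 3 (mod 8), (2/331) = -1.
Reached (1/331) = 1. Collecting the sign flips along the way, the symbol is -1.

-1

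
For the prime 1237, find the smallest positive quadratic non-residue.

(2/1237) = −1, so 2 is the smallest positive non-residue mod 1237.

2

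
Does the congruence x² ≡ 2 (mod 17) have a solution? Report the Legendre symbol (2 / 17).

Pull out 2: since 17 ≡ 1 (mod 8), (2/17) = +1.
Reached (1/17) = 1. Collecting the sign flips along the way, the symbol is +1.

1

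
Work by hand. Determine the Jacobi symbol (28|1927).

Pull out 2^2: since 1927 ≡ 7 (mod 8), (2/1927) = +1, so (2/1927)^2 = +1.
Reciprocity: 7 ≡ 3 and 1927 ≡ 3 (mod 4), so (7/1927) = −(1927/7).
Reduce top mod 7: now compute (2/7).
Pull out 2: since 7 ≡ 7 (mod 8), (2/7) = +1.
Reached (1/7) = 1. Collecting the sign flips along the way, the symbol is -1.

-1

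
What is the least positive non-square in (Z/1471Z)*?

3

(2/1471) = +1, so 2 is a residue.
(3/1471) = −1, so 3 is the smallest positive non-residue mod 1471.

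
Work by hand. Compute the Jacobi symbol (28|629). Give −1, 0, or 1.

Pull out 2^2: since 629 ≡ 5 (mod 8), (2/629) = -1, so (2/629)^2 = +1.
Reciprocity: 7 ≡ 3 and 629 ≡ 1 (mod 4), so (7/629) = +(629/7).
Reduce top mod 7: now compute (6/7).
Pull out 2: since 7 ≡ 7 (mod 8), (2/7) = +1.
Reciprocity: 3 ≡ 3 and 7 ≡ 3 (mod 4), so (3/7) = −(7/3).
Reduce top mod 3: now compute (1/3).
Reached (1/3) = 1. Collecting the sign flips along the way, the symbol is -1.

-1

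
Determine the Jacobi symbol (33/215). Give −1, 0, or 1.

1

Reciprocity: 33 ≡ 1 and 215 ≡ 3 (mod 4), so (33/215) = +(215/33).
Reduce top mod 33: now compute (17/33).
Reciprocity: 17 ≡ 1 and 33 ≡ 1 (mod 4), so (17/33) = +(33/17).
Reduce top mod 17: now compute (16/17).
Pull out 2^4: since 17 ≡ 1 (mod 8), (2/17) = +1, so (2/17)^4 = +1.
Reached (1/17) = 1. Collecting the sign flips along the way, the symbol is +1.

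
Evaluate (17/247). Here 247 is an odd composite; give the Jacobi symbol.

1

Reciprocity: 17 ≡ 1 and 247 ≡ 3 (mod 4), so (17/247) = +(247/17).
Reduce top mod 17: now compute (9/17).
Reciprocity: 9 ≡ 1 and 17 ≡ 1 (mod 4), so (9/17) = +(17/9).
Reduce top mod 9: now compute (8/9).
Pull out 2^3: since 9 ≡ 1 (mod 8), (2/9) = +1, so (2/9)^3 = +1.
Reached (1/9) = 1. Collecting the sign flips along the way, the symbol is +1.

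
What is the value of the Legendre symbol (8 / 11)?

-1

Pull out 2^3: since 11 ≡ 3 (mod 8), (2/11) = -1, so (2/11)^3 = -1.
Reached (1/11) = 1. Collecting the sign flips along the way, the symbol is -1.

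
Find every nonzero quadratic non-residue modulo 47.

5,10,11,13,15,19,20,22,23,26,29,30,31,33,35,38,39,40,41,43,44,45,46

Square k = 1,…,23 (k and 47−k give the same square):
1²=1, 2²=4, 3²=9, 4²=16, 5²=25, 6²=36, 7²≡2, 8²≡17, 9²≡34, 10²≡6, 11²≡27, 12²≡3, 13²≡28, 14²≡8, 15²≡37, 16²≡21, 17²≡7, 18²≡42, 19²≡32, 20²≡24, 21²≡18, 22²≡14, 23²≡12 (mod 47).
The residues are {1, 2, 3, 4, 6, 7, 8, 9, 12, 14, 16, 17, 18, 21, 24, 25, 27, 28, 32, 34, 36, 37, 42}; the non-residues are the remaining 23 nonzero classes.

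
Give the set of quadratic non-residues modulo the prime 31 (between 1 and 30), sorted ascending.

3,6,11,12,13,15,17,21,22,23,24,26,27,29,30

Square k = 1,…,15 (k and 31−k give the same square):
1²=1, 2²=4, 3²=9, 4²=16, 5²=25, 6²≡5, 7²≡18, 8²≡2, 9²≡19, 10²≡7, 11²≡28, 12²≡20, 13²≡14, 14²≡10, 15²≡8 (mod 31).
The residues are {1, 2, 4, 5, 7, 8, 9, 10, 14, 16, 18, 19, 20, 25, 28}; the non-residues are the remaining 15 nonzero classes.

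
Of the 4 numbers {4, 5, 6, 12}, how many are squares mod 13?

(4/13) = +1 → QR.
(5/13) = -1 → non-residue.
(6/13) = -1 → non-residue.
(12/13) = +1 → QR.
Total quadratic residues among the 4: 2.

2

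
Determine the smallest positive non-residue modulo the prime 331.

2

(2/331) = −1, so 2 is the smallest positive non-residue mod 331.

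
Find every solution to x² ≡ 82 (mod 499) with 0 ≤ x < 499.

Since 499 ≡ 3 (mod 4), a square root of 82 is 82^((499+1)/4) = 82^125 mod 499.
Repeated squaring: 82^2≡237, 82^4≡281, 82^8≡119, 82^16≡189, 82^32≡292, 82^64≡434 (mod 499).
82^125 = 82^(64+32+16+8+4+1) ≡ 361 (mod 499).
Check: 361² = 130321 ≡ 82 (mod 499). The two roots are 138 and 361.

138, 361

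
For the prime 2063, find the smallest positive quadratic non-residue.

5

(2/2063) = +1, so 2 is a residue.
(3/2063) = +1, so 3 is a residue.
(4/2063) = +1, so 4 is a residue.
(5/2063) = −1, so 5 is the smallest positive non-residue mod 2063.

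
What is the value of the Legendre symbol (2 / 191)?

1

Euler's criterion: (2/191) ≡ 2^95 (mod 191).
2^2 ≡ 4 (mod 191)
2^4 ≡ 16 (mod 191)
2^8 ≡ 65 (mod 191)
2^16 ≡ 23 (mod 191)
2^32 ≡ 147 (mod 191)
2^64 ≡ 26 (mod 191)
2^95 = 2^(64+16+8+4+2+1) ≡ 1 (mod 191).
Result is 1, so (2/191) = 1.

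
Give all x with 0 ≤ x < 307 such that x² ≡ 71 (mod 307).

Since 307 ≡ 3 (mod 4), a square root of 71 is 71^((307+1)/4) = 71^77 mod 307.
Repeated squaring: 71^2≡129, 71^4≡63, 71^8≡285, 71^16≡177, 71^32≡15, 71^64≡225 (mod 307).
71^77 = 71^(64+8+4+1) ≡ 104 (mod 307).
Check: 104² = 10816 ≡ 71 (mod 307). The two roots are 104 and 203.

104, 203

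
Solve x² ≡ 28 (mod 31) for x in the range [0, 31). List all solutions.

11, 20

Since 31 ≡ 3 (mod 4), a square root of 28 is 28^((31+1)/4) = 28^8 mod 31.
Repeated squaring: 28^2≡9, 28^4≡19, 28^8≡20 (mod 31).
28^8 = 28^(8) ≡ 20 (mod 31).
Check: 20² = 400 ≡ 28 (mod 31). The two roots are 11 and 20.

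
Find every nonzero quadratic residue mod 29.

Square k = 1,…,14 (k and 29−k give the same square):
1²=1, 2²=4, 3²=9, 4²=16, 5²=25, 6²≡7, 7²≡20, 8²≡6, 9²≡23, 10²≡13, 11²≡5, 12²≡28, 13²≡24, 14²≡22 (mod 29).
So the quadratic residues mod 29 are {1, 4, 5, 6, 7, 9, 13, 16, 20, 22, 23, 24, 25, 28}.

1 4 5 6 7 9 13 16 20 22 23 24 25 28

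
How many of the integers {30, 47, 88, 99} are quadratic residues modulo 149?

(30/149) = +1 → QR.
(47/149) = +1 → QR.
(88/149) = +1 → QR.
(99/149) = -1 → non-residue.
Total quadratic residues among the 4: 3.

3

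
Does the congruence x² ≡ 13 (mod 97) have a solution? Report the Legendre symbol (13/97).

-1

Reciprocity: 13 ≡ 1 and 97 ≡ 1 (mod 4), so (13/97) = +(97/13).
Reduce top mod 13: now compute (6/13).
Pull out 2: since 13 ≡ 5 (mod 8), (2/13) = -1.
Reciprocity: 3 ≡ 3 and 13 ≡ 1 (mod 4), so (3/13) = +(13/3).
Reduce top mod 3: now compute (1/3).
Reached (1/3) = 1. Collecting the sign flips along the way, the symbol is -1.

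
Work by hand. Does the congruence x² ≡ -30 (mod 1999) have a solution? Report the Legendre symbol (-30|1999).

1

First reduce: -30 ≡ 1969 (mod 1999).
Reciprocity: 1969 ≡ 1 and 1999 ≡ 3 (mod 4), so (1969/1999) = +(1999/1969).
Reduce top mod 1969: now compute (30/1969).
Pull out 2: since 1969 ≡ 1 (mod 8), (2/1969) = +1.
Reciprocity: 15 ≡ 3 and 1969 ≡ 1 (mod 4), so (15/1969) = +(1969/15).
Reduce top mod 15: now compute (4/15).
Pull out 2^2: since 15 ≡ 7 (mod 8), (2/15) = +1, so (2/15)^2 = +1.
Reached (1/15) = 1. Collecting the sign flips along the way, the symbol is +1.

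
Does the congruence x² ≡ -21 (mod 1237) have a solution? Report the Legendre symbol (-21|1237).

-1

First reduce: -21 ≡ 1216 (mod 1237).
Pull out 2^6: since 1237 ≡ 5 (mod 8), (2/1237) = -1, so (2/1237)^6 = +1.
Reciprocity: 19 ≡ 3 and 1237 ≡ 1 (mod 4), so (19/1237) = +(1237/19).
Reduce top mod 19: now compute (2/19).
Pull out 2: since 19 ≡ 3 (mod 8), (2/19) = -1.
Reached (1/19) = 1. Collecting the sign flips along the way, the symbol is -1.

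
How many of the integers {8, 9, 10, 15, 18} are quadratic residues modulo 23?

(8/23) = +1 → QR.
(9/23) = +1 → QR.
(10/23) = -1 → non-residue.
(15/23) = -1 → non-residue.
(18/23) = +1 → QR.
Total quadratic residues among the 5: 3.

3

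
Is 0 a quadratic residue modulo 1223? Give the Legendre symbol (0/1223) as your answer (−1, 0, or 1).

Top reduces to 0: gcd > 1, so the symbol is 0.

0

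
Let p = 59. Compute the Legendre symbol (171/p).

First reduce: 171 ≡ 53 (mod 59).
Reciprocity: 53 ≡ 1 and 59 ≡ 3 (mod 4), so (53/59) = +(59/53).
Reduce top mod 53: now compute (6/53).
Pull out 2: since 53 ≡ 5 (mod 8), (2/53) = -1.
Reciprocity: 3 ≡ 3 and 53 ≡ 1 (mod 4), so (3/53) = +(53/3).
Reduce top mod 3: now compute (2/3).
Pull out 2: since 3 ≡ 3 (mod 8), (2/3) = -1.
Reached (1/3) = 1. Collecting the sign flips along the way, the symbol is +1.

1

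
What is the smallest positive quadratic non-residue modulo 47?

(2/47) = +1, so 2 is a residue.
(3/47) = +1, so 3 is a residue.
(4/47) = +1, so 4 is a residue.
(5/47) = −1, so 5 is the smallest positive non-residue mod 47.

5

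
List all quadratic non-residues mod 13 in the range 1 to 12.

Square k = 1,…,6 (k and 13−k give the same square):
1²=1, 2²=4, 3²=9, 4²≡3, 5²≡12, 6²≡10 (mod 13).
The residues are {1, 3, 4, 9, 10, 12}; the non-residues are the remaining 6 nonzero classes.

2 5 6 7 8 11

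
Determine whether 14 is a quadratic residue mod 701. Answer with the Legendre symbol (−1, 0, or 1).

Pull out 2: since 701 ≡ 5 (mod 8), (2/701) = -1.
Reciprocity: 7 ≡ 3 and 701 ≡ 1 (mod 4), so (7/701) = +(701/7).
Reduce top mod 7: now compute (1/7).
Reached (1/7) = 1. Collecting the sign flips along the way, the symbol is -1.

-1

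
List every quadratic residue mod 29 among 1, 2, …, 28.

Square k = 1,…,14 (k and 29−k give the same square):
1²=1, 2²=4, 3²=9, 4²=16, 5²=25, 6²≡7, 7²≡20, 8²≡6, 9²≡23, 10²≡13, 11²≡5, 12²≡28, 13²≡24, 14²≡22 (mod 29).
So the quadratic residues mod 29 are {1, 4, 5, 6, 7, 9, 13, 16, 20, 22, 23, 24, 25, 28}.

1, 4, 5, 6, 7, 9, 13, 16, 20, 22, 23, 24, 25, 28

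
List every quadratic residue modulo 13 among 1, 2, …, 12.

1,3,4,9,10,12

Square k = 1,…,6 (k and 13−k give the same square):
1²=1, 2²=4, 3²=9, 4²≡3, 5²≡12, 6²≡10 (mod 13).
So the quadratic residues mod 13 are {1, 3, 4, 9, 10, 12}.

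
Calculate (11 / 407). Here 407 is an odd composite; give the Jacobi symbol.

0

Reciprocity: 11 ≡ 3 and 407 ≡ 3 (mod 4), so (11/407) = −(407/11).
Reduce top mod 11: now compute (0/11).
Top reduces to 0: gcd > 1, so the symbol is 0.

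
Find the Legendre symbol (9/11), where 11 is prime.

1

Euler's criterion: (9/11) ≡ 9^5 (mod 11).
9^2 ≡ 4 (mod 11)
9^4 ≡ 5 (mod 11)
9^5 = 9^(4+1) ≡ 1 (mod 11).
Result is 1, so (9/11) = 1.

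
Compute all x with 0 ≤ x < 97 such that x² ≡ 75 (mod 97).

97 ≡ 1 (mod 4), so we find a root by search.
Trying successive values, 47² = 2209 ≡ 75 (mod 97). The other root is 97 − 47 = 50.

47, 50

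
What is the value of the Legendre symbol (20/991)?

Pull out 2^2: since 991 ≡ 7 (mod 8), (2/991) = +1, so (2/991)^2 = +1.
Reciprocity: 5 ≡ 1 and 991 ≡ 3 (mod 4), so (5/991) = +(991/5).
Reduce top mod 5: now compute (1/5).
Reached (1/5) = 1. Collecting the sign flips along the way, the symbol is +1.

1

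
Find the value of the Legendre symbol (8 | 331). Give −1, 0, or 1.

Euler's criterion: (8/331) ≡ 8^165 (mod 331).
8^2 ≡ 64 (mod 331)
8^4 ≡ 124 (mod 331)
8^8 ≡ 150 (mod 331)
8^16 ≡ 323 (mod 331)
8^32 ≡ 64 (mod 331)
8^64 ≡ 124 (mod 331)
8^128 ≡ 150 (mod 331)
8^165 = 8^(128+32+4+1) ≡ 330 (mod 331).
Result is 330 ≡ −1, so (8/331) = −1.

-1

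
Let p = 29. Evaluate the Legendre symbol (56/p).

-1

First reduce: 56 ≡ 27 (mod 29).
Reciprocity: 27 ≡ 3 and 29 ≡ 1 (mod 4), so (27/29) = +(29/27).
Reduce top mod 27: now compute (2/27).
Pull out 2: since 27 ≡ 3 (mod 8), (2/27) = -1.
Reached (1/27) = 1. Collecting the sign flips along the way, the symbol is -1.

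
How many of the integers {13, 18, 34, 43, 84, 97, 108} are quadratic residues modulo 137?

(13/137) = -1 → non-residue.
(18/137) = +1 → QR.
(34/137) = +1 → QR.
(43/137) = -1 → non-residue.
(84/137) = -1 → non-residue.
(97/137) = -1 → non-residue.
(108/137) = -1 → non-residue.
Total quadratic residues among the 7: 2.

2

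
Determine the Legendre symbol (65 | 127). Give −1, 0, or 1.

-1

Reciprocity: 65 ≡ 1 and 127 ≡ 3 (mod 4), so (65/127) = +(127/65).
Reduce top mod 65: now compute (62/65).
Pull out 2: since 65 ≡ 1 (mod 8), (2/65) = +1.
Reciprocity: 31 ≡ 3 and 65 ≡ 1 (mod 4), so (31/65) = +(65/31).
Reduce top mod 31: now compute (3/31).
Reciprocity: 3 ≡ 3 and 31 ≡ 3 (mod 4), so (3/31) = −(31/3).
Reduce top mod 3: now compute (1/3).
Reached (1/3) = 1. Collecting the sign flips along the way, the symbol is -1.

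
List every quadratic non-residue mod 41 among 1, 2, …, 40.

3,6,7,11,12,13,14,15,17,19,22,24,26,27,28,29,30,34,35,38

Square k = 1,…,20 (k and 41−k give the same square):
1²=1, 2²=4, 3²=9, 4²=16, 5²=25, 6²=36, 7²≡8, 8²≡23, 9²≡40, 10²≡18, 11²≡39, 12²≡21, 13²≡5, 14²≡32, 15²≡20, 16²≡10, 17²≡2, 18²≡37, 19²≡33, 20²≡31 (mod 41).
The residues are {1, 2, 4, 5, 8, 9, 10, 16, 18, 20, 21, 23, 25, 31, 32, 33, 36, 37, 39, 40}; the non-residues are the remaining 20 nonzero classes.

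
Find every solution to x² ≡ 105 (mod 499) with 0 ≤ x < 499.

Since 499 ≡ 3 (mod 4), a square root of 105 is 105^((499+1)/4) = 105^125 mod 499.
Repeated squaring: 105^2≡47, 105^4≡213, 105^8≡459, 105^16≡103, 105^32≡130, 105^64≡433 (mod 499).
105^125 = 105^(64+32+16+8+4+1) ≡ 320 (mod 499).
Check: 320² = 102400 ≡ 105 (mod 499). The two roots are 179 and 320.

179, 320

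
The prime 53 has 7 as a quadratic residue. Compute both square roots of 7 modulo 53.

53 ≡ 1 (mod 4), so we find a root by search.
Trying successive values, 22² = 484 ≡ 7 (mod 53). The other root is 53 − 22 = 31.

22, 31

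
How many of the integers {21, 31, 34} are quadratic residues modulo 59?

(21/59) = +1 → QR.
(31/59) = -1 → non-residue.
(34/59) = -1 → non-residue.
Total quadratic residues among the 3: 1.

1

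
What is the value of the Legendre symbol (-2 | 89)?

1

First reduce: -2 ≡ 87 (mod 89).
Reciprocity: 87 ≡ 3 and 89 ≡ 1 (mod 4), so (87/89) = +(89/87).
Reduce top mod 87: now compute (2/87).
Pull out 2: since 87 ≡ 7 (mod 8), (2/87) = +1.
Reached (1/87) = 1. Collecting the sign flips along the way, the symbol is +1.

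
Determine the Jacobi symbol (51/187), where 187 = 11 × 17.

0

Reciprocity: 51 ≡ 3 and 187 ≡ 3 (mod 4), so (51/187) = −(187/51).
Reduce top mod 51: now compute (34/51).
Pull out 2: since 51 ≡ 3 (mod 8), (2/51) = -1.
Reciprocity: 17 ≡ 1 and 51 ≡ 3 (mod 4), so (17/51) = +(51/17).
Reduce top mod 17: now compute (0/17).
Top reduces to 0: gcd > 1, so the symbol is 0.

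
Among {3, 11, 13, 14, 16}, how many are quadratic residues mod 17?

(3/17) = -1 → non-residue.
(11/17) = -1 → non-residue.
(13/17) = +1 → QR.
(14/17) = -1 → non-residue.
(16/17) = +1 → QR.
Total quadratic residues among the 5: 2.

2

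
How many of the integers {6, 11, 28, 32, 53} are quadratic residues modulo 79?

(6/79) = -1 → non-residue.
(11/79) = +1 → QR.
(28/79) = -1 → non-residue.
(32/79) = +1 → QR.
(53/79) = -1 → non-residue.
Total quadratic residues among the 5: 2.

2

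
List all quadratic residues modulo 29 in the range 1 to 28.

Square k = 1,…,14 (k and 29−k give the same square):
1²=1, 2²=4, 3²=9, 4²=16, 5²=25, 6²≡7, 7²≡20, 8²≡6, 9²≡23, 10²≡13, 11²≡5, 12²≡28, 13²≡24, 14²≡22 (mod 29).
So the quadratic residues mod 29 are {1, 4, 5, 6, 7, 9, 13, 16, 20, 22, 23, 24, 25, 28}.

1, 4, 5, 6, 7, 9, 13, 16, 20, 22, 23, 24, 25, 28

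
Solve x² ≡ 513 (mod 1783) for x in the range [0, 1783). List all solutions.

621, 1162

Since 1783 ≡ 3 (mod 4), a square root of 513 is 513^((1783+1)/4) = 513^446 mod 1783.
Repeated squaring: 513^2≡1068, 513^4≡1287, 513^8≡1745, 513^16≡1444, 513^32≡809, 513^64≡120, 513^128≡136, 513^256≡666 (mod 1783).
513^446 = 513^(256+128+32+16+8+4+2) ≡ 621 (mod 1783).
Check: 621² = 385641 ≡ 513 (mod 1783). The two roots are 621 and 1162.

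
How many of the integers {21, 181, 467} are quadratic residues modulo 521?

(21/521) = +1 → QR.
(181/521) = -1 → non-residue.
(467/521) = -1 → non-residue.
Total quadratic residues among the 3: 1.

1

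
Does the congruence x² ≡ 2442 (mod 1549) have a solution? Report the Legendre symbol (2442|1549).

First reduce: 2442 ≡ 893 (mod 1549).
Reciprocity: 893 ≡ 1 and 1549 ≡ 1 (mod 4), so (893/1549) = +(1549/893).
Reduce top mod 893: now compute (656/893).
Pull out 2^4: since 893 ≡ 5 (mod 8), (2/893) = -1, so (2/893)^4 = +1.
Reciprocity: 41 ≡ 1 and 893 ≡ 1 (mod 4), so (41/893) = +(893/41).
Reduce top mod 41: now compute (32/41).
Pull out 2^5: since 41 ≡ 1 (mod 8), (2/41) = +1, so (2/41)^5 = +1.
Reached (1/41) = 1. Collecting the sign flips along the way, the symbol is +1.

1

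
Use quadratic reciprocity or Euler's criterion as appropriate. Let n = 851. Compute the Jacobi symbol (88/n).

1

Pull out 2^3: since 851 ≡ 3 (mod 8), (2/851) = -1, so (2/851)^3 = -1.
Reciprocity: 11 ≡ 3 and 851 ≡ 3 (mod 4), so (11/851) = −(851/11).
Reduce top mod 11: now compute (4/11).
Pull out 2^2: since 11 ≡ 3 (mod 8), (2/11) = -1, so (2/11)^2 = +1.
Reached (1/11) = 1. Collecting the sign flips along the way, the symbol is +1.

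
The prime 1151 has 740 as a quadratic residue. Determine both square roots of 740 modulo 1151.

Since 1151 ≡ 3 (mod 4), a square root of 740 is 740^((1151+1)/4) = 740^288 mod 1151.
Repeated squaring: 740^2≡875, 740^4≡210, 740^8≡362, 740^16≡981, 740^32≡125, 740^64≡662, 740^128≡864, 740^256≡648 (mod 1151).
740^288 = 740^(256+32) ≡ 430 (mod 1151).
Check: 430² = 184900 ≡ 740 (mod 1151). The two roots are 430 and 721.

430, 721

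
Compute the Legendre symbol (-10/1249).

1

First reduce: -10 ≡ 1239 (mod 1249).
Reciprocity: 1239 ≡ 3 and 1249 ≡ 1 (mod 4), so (1239/1249) = +(1249/1239).
Reduce top mod 1239: now compute (10/1239).
Pull out 2: since 1239 ≡ 7 (mod 8), (2/1239) = +1.
Reciprocity: 5 ≡ 1 and 1239 ≡ 3 (mod 4), so (5/1239) = +(1239/5).
Reduce top mod 5: now compute (4/5).
Pull out 2^2: since 5 ≡ 5 (mod 8), (2/5) = -1, so (2/5)^2 = +1.
Reached (1/5) = 1. Collecting the sign flips along the way, the symbol is +1.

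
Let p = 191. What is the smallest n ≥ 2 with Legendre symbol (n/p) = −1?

7

(2/191) = +1, so 2 is a residue.
(3/191) = +1, so 3 is a residue.
(4/191) = +1, so 4 is a residue.
(5/191) = +1, so 5 is a residue.
(6/191) = +1, so 6 is a residue.
(7/191) = −1, so 7 is the smallest positive non-residue mod 191.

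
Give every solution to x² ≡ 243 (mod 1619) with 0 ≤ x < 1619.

59, 1560

Since 1619 ≡ 3 (mod 4), a square root of 243 is 243^((1619+1)/4) = 243^405 mod 1619.
Repeated squaring: 243^2≡765, 243^4≡766, 243^8≡678, 243^16≡1507, 243^32≡1211, 243^64≡1326, 243^128≡42, 243^256≡145 (mod 1619).
243^405 = 243^(256+128+16+4+1) ≡ 1560 (mod 1619).
Check: 1560² = 2433600 ≡ 243 (mod 1619). The two roots are 59 and 1560.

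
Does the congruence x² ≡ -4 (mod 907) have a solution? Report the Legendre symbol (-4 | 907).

-1

Euler's criterion: (-4/907) ≡ 903^453 (mod 907).
903^2 ≡ 16 (mod 907)
903^4 ≡ 256 (mod 907)
903^8 ≡ 232 (mod 907)
903^16 ≡ 311 (mod 907)
903^32 ≡ 579 (mod 907)
903^64 ≡ 558 (mod 907)
903^128 ≡ 263 (mod 907)
903^256 ≡ 237 (mod 907)
903^453 = 903^(256+128+64+4+1) ≡ 906 (mod 907).
Result is 906 ≡ −1, so (-4/907) = −1.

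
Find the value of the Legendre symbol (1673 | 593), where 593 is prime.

1

Euler's criterion: (1673/593) ≡ 487^296 (mod 593).
487^2 ≡ 562 (mod 593)
487^4 ≡ 368 (mod 593)
487^8 ≡ 220 (mod 593)
487^16 ≡ 367 (mod 593)
487^32 ≡ 78 (mod 593)
487^64 ≡ 154 (mod 593)
487^128 ≡ 589 (mod 593)
487^256 ≡ 16 (mod 593)
487^296 = 487^(256+32+8) ≡ 1 (mod 593).
Result is 1, so (1673/593) = 1.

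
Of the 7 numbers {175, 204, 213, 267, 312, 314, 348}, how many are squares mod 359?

1

(175/359) = -1 → non-residue.
(204/359) = +1 → QR.
(213/359) = -1 → non-residue.
(267/359) = -1 → non-residue.
(312/359) = -1 → non-residue.
(314/359) = -1 → non-residue.
(348/359) = -1 → non-residue.
Total quadratic residues among the 7: 1.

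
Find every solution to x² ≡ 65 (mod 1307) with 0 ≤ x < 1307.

Since 1307 ≡ 3 (mod 4), a square root of 65 is 65^((1307+1)/4) = 65^327 mod 1307.
Repeated squaring: 65^2≡304, 65^4≡926, 65^8≡84, 65^16≡521, 65^32≡892, 65^64≡1008, 65^128≡525, 65^256≡1155 (mod 1307).
65^327 = 65^(256+64+4+2+1) ≡ 702 (mod 1307).
Check: 702² = 492804 ≡ 65 (mod 1307). The two roots are 605 and 702.

605, 702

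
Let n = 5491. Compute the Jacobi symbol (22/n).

-1

Pull out 2: since 5491 ≡ 3 (mod 8), (2/5491) = -1.
Reciprocity: 11 ≡ 3 and 5491 ≡ 3 (mod 4), so (11/5491) = −(5491/11).
Reduce top mod 11: now compute (2/11).
Pull out 2: since 11 ≡ 3 (mod 8), (2/11) = -1.
Reached (1/11) = 1. Collecting the sign flips along the way, the symbol is -1.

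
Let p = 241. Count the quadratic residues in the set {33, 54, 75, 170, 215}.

(33/241) = -1 → non-residue.
(54/241) = +1 → QR.
(75/241) = +1 → QR.
(170/241) = -1 → non-residue.
(215/241) = -1 → non-residue.
Total quadratic residues among the 5: 2.

2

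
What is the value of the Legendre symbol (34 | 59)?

Pull out 2: since 59 ≡ 3 (mod 8), (2/59) = -1.
Reciprocity: 17 ≡ 1 and 59 ≡ 3 (mod 4), so (17/59) = +(59/17).
Reduce top mod 17: now compute (8/17).
Pull out 2^3: since 17 ≡ 1 (mod 8), (2/17) = +1, so (2/17)^3 = +1.
Reached (1/17) = 1. Collecting the sign flips along the way, the symbol is -1.

-1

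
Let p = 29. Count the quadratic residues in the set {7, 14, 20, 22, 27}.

(7/29) = +1 → QR.
(14/29) = -1 → non-residue.
(20/29) = +1 → QR.
(22/29) = +1 → QR.
(27/29) = -1 → non-residue.
Total quadratic residues among the 5: 3.

3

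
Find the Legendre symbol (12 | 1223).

1

Pull out 2^2: since 1223 ≡ 7 (mod 8), (2/1223) = +1, so (2/1223)^2 = +1.
Reciprocity: 3 ≡ 3 and 1223 ≡ 3 (mod 4), so (3/1223) = −(1223/3).
Reduce top mod 3: now compute (2/3).
Pull out 2: since 3 ≡ 3 (mod 8), (2/3) = -1.
Reached (1/3) = 1. Collecting the sign flips along the way, the symbol is +1.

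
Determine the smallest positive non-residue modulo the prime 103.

3

(2/103) = +1, so 2 is a residue.
(3/103) = −1, so 3 is the smallest positive non-residue mod 103.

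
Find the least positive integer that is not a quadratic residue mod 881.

(2/881) = +1, so 2 is a residue.
(3/881) = −1, so 3 is the smallest positive non-residue mod 881.

3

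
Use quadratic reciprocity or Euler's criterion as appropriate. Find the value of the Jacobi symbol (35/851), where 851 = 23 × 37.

-1

Reciprocity: 35 ≡ 3 and 851 ≡ 3 (mod 4), so (35/851) = −(851/35).
Reduce top mod 35: now compute (11/35).
Reciprocity: 11 ≡ 3 and 35 ≡ 3 (mod 4), so (11/35) = −(35/11).
Reduce top mod 11: now compute (2/11).
Pull out 2: since 11 ≡ 3 (mod 8), (2/11) = -1.
Reached (1/11) = 1. Collecting the sign flips along the way, the symbol is -1.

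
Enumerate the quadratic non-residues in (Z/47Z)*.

5, 10, 11, 13, 15, 19, 20, 22, 23, 26, 29, 30, 31, 33, 35, 38, 39, 40, 41, 43, 44, 45, 46

Square k = 1,…,23 (k and 47−k give the same square):
1²=1, 2²=4, 3²=9, 4²=16, 5²=25, 6²=36, 7²≡2, 8²≡17, 9²≡34, 10²≡6, 11²≡27, 12²≡3, 13²≡28, 14²≡8, 15²≡37, 16²≡21, 17²≡7, 18²≡42, 19²≡32, 20²≡24, 21²≡18, 22²≡14, 23²≡12 (mod 47).
The residues are {1, 2, 3, 4, 6, 7, 8, 9, 12, 14, 16, 17, 18, 21, 24, 25, 27, 28, 32, 34, 36, 37, 42}; the non-residues are the remaining 23 nonzero classes.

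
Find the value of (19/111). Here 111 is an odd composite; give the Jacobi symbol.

-1

Reciprocity: 19 ≡ 3 and 111 ≡ 3 (mod 4), so (19/111) = −(111/19).
Reduce top mod 19: now compute (16/19).
Pull out 2^4: since 19 ≡ 3 (mod 8), (2/19) = -1, so (2/19)^4 = +1.
Reached (1/19) = 1. Collecting the sign flips along the way, the symbol is -1.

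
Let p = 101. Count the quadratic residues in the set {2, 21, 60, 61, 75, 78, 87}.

3

(2/101) = -1 → non-residue.
(21/101) = +1 → QR.
(60/101) = -1 → non-residue.
(61/101) = -1 → non-residue.
(75/101) = -1 → non-residue.
(78/101) = +1 → QR.
(87/101) = +1 → QR.
Total quadratic residues among the 7: 3.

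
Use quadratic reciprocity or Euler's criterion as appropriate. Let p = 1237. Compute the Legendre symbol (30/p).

Pull out 2: since 1237 ≡ 5 (mod 8), (2/1237) = -1.
Reciprocity: 15 ≡ 3 and 1237 ≡ 1 (mod 4), so (15/1237) = +(1237/15).
Reduce top mod 15: now compute (7/15).
Reciprocity: 7 ≡ 3 and 15 ≡ 3 (mod 4), so (7/15) = −(15/7).
Reduce top mod 7: now compute (1/7).
Reached (1/7) = 1. Collecting the sign flips along the way, the symbol is +1.

1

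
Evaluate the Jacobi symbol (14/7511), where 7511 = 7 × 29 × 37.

0

Pull out 2: since 7511 ≡ 7 (mod 8), (2/7511) = +1.
Reciprocity: 7 ≡ 3 and 7511 ≡ 3 (mod 4), so (7/7511) = −(7511/7).
Reduce top mod 7: now compute (0/7).
Top reduces to 0: gcd > 1, so the symbol is 0.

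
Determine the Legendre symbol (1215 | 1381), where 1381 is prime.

1

Reciprocity: 1215 ≡ 3 and 1381 ≡ 1 (mod 4), so (1215/1381) = +(1381/1215).
Reduce top mod 1215: now compute (166/1215).
Pull out 2: since 1215 ≡ 7 (mod 8), (2/1215) = +1.
Reciprocity: 83 ≡ 3 and 1215 ≡ 3 (mod 4), so (83/1215) = −(1215/83).
Reduce top mod 83: now compute (53/83).
Reciprocity: 53 ≡ 1 and 83 ≡ 3 (mod 4), so (53/83) = +(83/53).
Reduce top mod 53: now compute (30/53).
Pull out 2: since 53 ≡ 5 (mod 8), (2/53) = -1.
Reciprocity: 15 ≡ 3 and 53 ≡ 1 (mod 4), so (15/53) = +(53/15).
Reduce top mod 15: now compute (8/15).
Pull out 2^3: since 15 ≡ 7 (mod 8), (2/15) = +1, so (2/15)^3 = +1.
Reached (1/15) = 1. Collecting the sign flips along the way, the symbol is +1.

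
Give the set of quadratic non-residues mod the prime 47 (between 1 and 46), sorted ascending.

5 10 11 13 15 19 20 22 23 26 29 30 31 33 35 38 39 40 41 43 44 45 46

Square k = 1,…,23 (k and 47−k give the same square):
1²=1, 2²=4, 3²=9, 4²=16, 5²=25, 6²=36, 7²≡2, 8²≡17, 9²≡34, 10²≡6, 11²≡27, 12²≡3, 13²≡28, 14²≡8, 15²≡37, 16²≡21, 17²≡7, 18²≡42, 19²≡32, 20²≡24, 21²≡18, 22²≡14, 23²≡12 (mod 47).
The residues are {1, 2, 3, 4, 6, 7, 8, 9, 12, 14, 16, 17, 18, 21, 24, 25, 27, 28, 32, 34, 36, 37, 42}; the non-residues are the remaining 23 nonzero classes.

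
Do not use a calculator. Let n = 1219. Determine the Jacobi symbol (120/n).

1

Pull out 2^3: since 1219 ≡ 3 (mod 8), (2/1219) = -1, so (2/1219)^3 = -1.
Reciprocity: 15 ≡ 3 and 1219 ≡ 3 (mod 4), so (15/1219) = −(1219/15).
Reduce top mod 15: now compute (4/15).
Pull out 2^2: since 15 ≡ 7 (mod 8), (2/15) = +1, so (2/15)^2 = +1.
Reached (1/15) = 1. Collecting the sign flips along the way, the symbol is +1.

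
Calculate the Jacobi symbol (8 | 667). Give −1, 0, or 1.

Pull out 2^3: since 667 ≡ 3 (mod 8), (2/667) = -1, so (2/667)^3 = -1.
Reached (1/667) = 1. Collecting the sign flips along the way, the symbol is -1.

-1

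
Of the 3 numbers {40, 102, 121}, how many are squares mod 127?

(40/127) = -1 → non-residue.
(102/127) = -1 → non-residue.
(121/127) = +1 → QR.
Total quadratic residues among the 3: 1.

1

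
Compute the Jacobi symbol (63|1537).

1

Reciprocity: 63 ≡ 3 and 1537 ≡ 1 (mod 4), so (63/1537) = +(1537/63).
Reduce top mod 63: now compute (25/63).
Reciprocity: 25 ≡ 1 and 63 ≡ 3 (mod 4), so (25/63) = +(63/25).
Reduce top mod 25: now compute (13/25).
Reciprocity: 13 ≡ 1 and 25 ≡ 1 (mod 4), so (13/25) = +(25/13).
Reduce top mod 13: now compute (12/13).
Pull out 2^2: since 13 ≡ 5 (mod 8), (2/13) = -1, so (2/13)^2 = +1.
Reciprocity: 3 ≡ 3 and 13 ≡ 1 (mod 4), so (3/13) = +(13/3).
Reduce top mod 3: now compute (1/3).
Reached (1/3) = 1. Collecting the sign flips along the way, the symbol is +1.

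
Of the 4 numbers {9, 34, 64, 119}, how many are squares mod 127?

3

(9/127) = +1 → QR.
(34/127) = +1 → QR.
(64/127) = +1 → QR.
(119/127) = -1 → non-residue.
Total quadratic residues among the 4: 3.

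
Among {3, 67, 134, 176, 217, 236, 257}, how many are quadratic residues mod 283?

(3/283) = -1 → non-residue.
(67/283) = -1 → non-residue.
(134/283) = +1 → QR.
(176/283) = +1 → QR.
(217/283) = -1 → non-residue.
(236/283) = +1 → QR.
(257/283) = +1 → QR.
Total quadratic residues among the 7: 4.

4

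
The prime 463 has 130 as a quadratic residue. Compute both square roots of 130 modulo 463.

Since 463 ≡ 3 (mod 4), a square root of 130 is 130^((463+1)/4) = 130^116 mod 463.
Repeated squaring: 130^2≡232, 130^4≡116, 130^8≡29, 130^16≡378, 130^32≡280, 130^64≡153 (mod 463).
130^116 = 130^(64+32+16+4) ≡ 371 (mod 463).
Check: 371² = 137641 ≡ 130 (mod 463). The two roots are 92 and 371.

92, 371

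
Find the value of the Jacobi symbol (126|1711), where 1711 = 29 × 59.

1

Pull out 2: since 1711 ≡ 7 (mod 8), (2/1711) = +1.
Reciprocity: 63 ≡ 3 and 1711 ≡ 3 (mod 4), so (63/1711) = −(1711/63).
Reduce top mod 63: now compute (10/63).
Pull out 2: since 63 ≡ 7 (mod 8), (2/63) = +1.
Reciprocity: 5 ≡ 1 and 63 ≡ 3 (mod 4), so (5/63) = +(63/5).
Reduce top mod 5: now compute (3/5).
Reciprocity: 3 ≡ 3 and 5 ≡ 1 (mod 4), so (3/5) = +(5/3).
Reduce top mod 3: now compute (2/3).
Pull out 2: since 3 ≡ 3 (mod 8), (2/3) = -1.
Reached (1/3) = 1. Collecting the sign flips along the way, the symbol is +1.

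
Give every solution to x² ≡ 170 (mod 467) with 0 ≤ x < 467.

Since 467 ≡ 3 (mod 4), a square root of 170 is 170^((467+1)/4) = 170^117 mod 467.
Repeated squaring: 170^2≡413, 170^4≡114, 170^8≡387, 170^16≡329, 170^32≡364, 170^64≡335 (mod 467).
170^117 = 170^(64+32+16+4+1) ≡ 388 (mod 467).
Check: 388² = 150544 ≡ 170 (mod 467). The two roots are 79 and 388.

79, 388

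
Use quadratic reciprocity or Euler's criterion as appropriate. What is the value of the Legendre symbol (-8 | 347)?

1

Euler's criterion: (-8/347) ≡ 339^173 (mod 347).
339^2 ≡ 64 (mod 347)
339^4 ≡ 279 (mod 347)
339^8 ≡ 113 (mod 347)
339^16 ≡ 277 (mod 347)
339^32 ≡ 42 (mod 347)
339^64 ≡ 29 (mod 347)
339^128 ≡ 147 (mod 347)
339^173 = 339^(128+32+8+4+1) ≡ 1 (mod 347).
Result is 1, so (-8/347) = 1.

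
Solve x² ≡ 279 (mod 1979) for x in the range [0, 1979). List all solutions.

Since 1979 ≡ 3 (mod 4), a square root of 279 is 279^((1979+1)/4) = 279^495 mod 1979.
Repeated squaring: 279^2≡660, 279^4≡220, 279^8≡904, 279^16≡1868, 279^32≡447, 279^64≡1909, 279^128≡942, 279^256≡772 (mod 1979).
279^495 = 279^(256+128+64+32+8+4+2+1) ≡ 214 (mod 1979).
Check: 214² = 45796 ≡ 279 (mod 1979). The two roots are 214 and 1765.

214, 1765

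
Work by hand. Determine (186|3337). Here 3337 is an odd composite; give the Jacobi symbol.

1

Pull out 2: since 3337 ≡ 1 (mod 8), (2/3337) = +1.
Reciprocity: 93 ≡ 1 and 3337 ≡ 1 (mod 4), so (93/3337) = +(3337/93).
Reduce top mod 93: now compute (82/93).
Pull out 2: since 93 ≡ 5 (mod 8), (2/93) = -1.
Reciprocity: 41 ≡ 1 and 93 ≡ 1 (mod 4), so (41/93) = +(93/41).
Reduce top mod 41: now compute (11/41).
Reciprocity: 11 ≡ 3 and 41 ≡ 1 (mod 4), so (11/41) = +(41/11).
Reduce top mod 11: now compute (8/11).
Pull out 2^3: since 11 ≡ 3 (mod 8), (2/11) = -1, so (2/11)^3 = -1.
Reached (1/11) = 1. Collecting the sign flips along the way, the symbol is +1.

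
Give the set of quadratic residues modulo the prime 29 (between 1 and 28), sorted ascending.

Square k = 1,…,14 (k and 29−k give the same square):
1²=1, 2²=4, 3²=9, 4²=16, 5²=25, 6²≡7, 7²≡20, 8²≡6, 9²≡23, 10²≡13, 11²≡5, 12²≡28, 13²≡24, 14²≡22 (mod 29).
So the quadratic residues mod 29 are {1, 4, 5, 6, 7, 9, 13, 16, 20, 22, 23, 24, 25, 28}.

1,4,5,6,7,9,13,16,20,22,23,24,25,28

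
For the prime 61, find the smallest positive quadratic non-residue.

2

(2/61) = −1, so 2 is the smallest positive non-residue mod 61.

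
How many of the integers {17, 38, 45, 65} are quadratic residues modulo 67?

(17/67) = +1 → QR.
(38/67) = -1 → non-residue.
(45/67) = -1 → non-residue.
(65/67) = +1 → QR.
Total quadratic residues among the 4: 2.

2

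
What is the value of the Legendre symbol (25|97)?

Reciprocity: 25 ≡ 1 and 97 ≡ 1 (mod 4), so (25/97) = +(97/25).
Reduce top mod 25: now compute (22/25).
Pull out 2: since 25 ≡ 1 (mod 8), (2/25) = +1.
Reciprocity: 11 ≡ 3 and 25 ≡ 1 (mod 4), so (11/25) = +(25/11).
Reduce top mod 11: now compute (3/11).
Reciprocity: 3 ≡ 3 and 11 ≡ 3 (mod 4), so (3/11) = −(11/3).
Reduce top mod 3: now compute (2/3).
Pull out 2: since 3 ≡ 3 (mod 8), (2/3) = -1.
Reached (1/3) = 1. Collecting the sign flips along the way, the symbol is +1.

1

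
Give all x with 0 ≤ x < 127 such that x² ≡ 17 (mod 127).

Since 127 ≡ 3 (mod 4), a square root of 17 is 17^((127+1)/4) = 17^32 mod 127.
Repeated squaring: 17^2≡35, 17^4≡82, 17^8≡120, 17^16≡49, 17^32≡115 (mod 127).
17^32 = 17^(32) ≡ 115 (mod 127).
Check: 115² = 13225 ≡ 17 (mod 127). The two roots are 12 and 115.

12, 115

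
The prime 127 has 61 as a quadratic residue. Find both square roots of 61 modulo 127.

Since 127 ≡ 3 (mod 4), a square root of 61 is 61^((127+1)/4) = 61^32 mod 127.
Repeated squaring: 61^2≡38, 61^4≡47, 61^8≡50, 61^16≡87, 61^32≡76 (mod 127).
61^32 = 61^(32) ≡ 76 (mod 127).
Check: 76² = 5776 ≡ 61 (mod 127). The two roots are 51 and 76.

51, 76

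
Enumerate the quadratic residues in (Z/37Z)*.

1, 3, 4, 7, 9, 10, 11, 12, 16, 21, 25, 26, 27, 28, 30, 33, 34, 36

Square k = 1,…,18 (k and 37−k give the same square):
1²=1, 2²=4, 3²=9, 4²=16, 5²=25, 6²=36, 7²≡12, 8²≡27, 9²≡7, 10²≡26, 11²≡10, 12²≡33, 13²≡21, 14²≡11, 15²≡3, 16²≡34, 17²≡30, 18²≡28 (mod 37).
So the quadratic residues mod 37 are {1, 3, 4, 7, 9, 10, 11, 12, 16, 21, 25, 26, 27, 28, 30, 33, 34, 36}.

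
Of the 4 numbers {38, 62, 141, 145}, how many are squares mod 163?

3

(38/163) = +1 → QR.
(62/163) = +1 → QR.
(141/163) = -1 → non-residue.
(145/163) = +1 → QR.
Total quadratic residues among the 4: 3.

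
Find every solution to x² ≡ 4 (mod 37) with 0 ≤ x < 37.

2, 35

37 ≡ 1 (mod 4), so we find a root by search.
Trying successive values, 2² = 4 ≡ 4 (mod 37). The other root is 37 − 2 = 35.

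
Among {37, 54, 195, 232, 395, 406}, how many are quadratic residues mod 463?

1

(37/463) = -1 → non-residue.
(54/463) = -1 → non-residue.
(195/463) = -1 → non-residue.
(232/463) = +1 → QR.
(395/463) = -1 → non-residue.
(406/463) = -1 → non-residue.
Total quadratic residues among the 6: 1.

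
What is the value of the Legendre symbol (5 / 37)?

Reciprocity: 5 ≡ 1 and 37 ≡ 1 (mod 4), so (5/37) = +(37/5).
Reduce top mod 5: now compute (2/5).
Pull out 2: since 5 ≡ 5 (mod 8), (2/5) = -1.
Reached (1/5) = 1. Collecting the sign flips along the way, the symbol is -1.

-1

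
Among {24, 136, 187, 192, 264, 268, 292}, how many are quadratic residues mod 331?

(24/331) = +1 → QR.
(136/331) = -1 → non-residue.
(187/331) = -1 → non-residue.
(192/331) = -1 → non-residue.
(264/331) = -1 → non-residue.
(268/331) = +1 → QR.
(292/331) = -1 → non-residue.
Total quadratic residues among the 7: 2.

2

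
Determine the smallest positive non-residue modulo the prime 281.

3

(2/281) = +1, so 2 is a residue.
(3/281) = −1, so 3 is the smallest positive non-residue mod 281.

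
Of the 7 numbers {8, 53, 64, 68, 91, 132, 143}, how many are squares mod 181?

3

(8/181) = -1 → non-residue.
(53/181) = -1 → non-residue.
(64/181) = +1 → QR.
(68/181) = -1 → non-residue.
(91/181) = -1 → non-residue.
(132/181) = +1 → QR.
(143/181) = +1 → QR.
Total quadratic residues among the 7: 3.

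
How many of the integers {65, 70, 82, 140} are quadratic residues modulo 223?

(65/223) = +1 → QR.
(70/223) = -1 → non-residue.
(82/223) = +1 → QR.
(140/223) = -1 → non-residue.
Total quadratic residues among the 4: 2.

2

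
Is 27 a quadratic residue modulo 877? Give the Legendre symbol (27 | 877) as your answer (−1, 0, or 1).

Euler's criterion: (27/877) ≡ 27^438 (mod 877).
27^2 ≡ 729 (mod 877)
27^4 ≡ 856 (mod 877)
27^8 ≡ 441 (mod 877)
27^16 ≡ 664 (mod 877)
27^32 ≡ 642 (mod 877)
27^64 ≡ 851 (mod 877)
27^128 ≡ 676 (mod 877)
27^256 ≡ 59 (mod 877)
27^438 = 27^(256+128+32+16+4+2) ≡ 1 (mod 877).
Result is 1, so (27/877) = 1.

1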